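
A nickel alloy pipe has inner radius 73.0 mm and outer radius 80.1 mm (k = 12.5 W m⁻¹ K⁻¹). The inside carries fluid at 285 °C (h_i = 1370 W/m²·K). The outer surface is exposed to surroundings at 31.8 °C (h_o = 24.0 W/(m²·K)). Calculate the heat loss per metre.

Resistance network (inner→outer):
  R'_conv,in = 1/(2πr h) = 1/(2π·0.0730·1370) = 0.001591 m·K/W
  R'_nickel alloy = ln(0.0801/0.0730)/(2πk) = 0.09282/(2π·12.5) = 0.001182 m·K/W
  R'_conv,out = 1/(2πr h) = 1/(2π·0.0801·24.0) = 0.08279 m·K/W
ΣR = 0.001591 + 0.001182 + 0.08279 = 0.08556 m·K/W
Q' = ΔT/ΣR = (285 °C − 31.8 °C)/0.08556 = 2960 W/m

Q' = 2.96 kW/m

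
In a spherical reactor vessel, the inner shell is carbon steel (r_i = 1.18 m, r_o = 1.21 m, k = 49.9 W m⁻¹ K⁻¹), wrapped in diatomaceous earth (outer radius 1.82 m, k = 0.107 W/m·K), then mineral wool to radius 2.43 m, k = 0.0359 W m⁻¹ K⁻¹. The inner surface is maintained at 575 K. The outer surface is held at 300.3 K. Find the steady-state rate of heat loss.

Series thermal resistances, inner to outer:
  R_carbon steel = (1/1.18 − 1/1.21)/(4πk) = 0.02101/(4π·49.9) = 3.351×10^-5 K/W
  R_diatomaceous earth = (1/1.21 − 1/1.82)/(4πk) = 0.2770/(4π·0.107) = 0.2060 K/W
  R_mineral wool = (1/1.82 − 1/2.43)/(4πk) = 0.1379/(4π·0.0359) = 0.3057 K/W
ΣR = 3.351×10^-5 + 0.2060 + 0.3057 = 0.5117 K/W
Q = ΔT/ΣR = (575 K − 300.3 K)/0.5117 = 537 W

Q = 537 W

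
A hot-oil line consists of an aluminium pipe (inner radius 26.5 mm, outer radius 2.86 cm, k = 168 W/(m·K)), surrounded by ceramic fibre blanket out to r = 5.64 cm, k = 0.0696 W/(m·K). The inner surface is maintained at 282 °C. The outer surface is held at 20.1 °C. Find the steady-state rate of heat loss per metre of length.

Treat each layer as a resistance in series:
  R'_aluminium = ln(0.0286/0.0265)/(2πk) = 0.07626/(2π·168) = 7.225×10^-5 m·K/W
  R'_ceramic fibre blanket = ln(0.0564/0.0286)/(2πk) = 0.6791/(2π·0.0696) = 1.553 m·K/W
ΣR = 7.225×10^-5 + 1.553 = 1.553 m·K/W
Q' = ΔT/ΣR = (282 °C − 20.1 °C)/1.553 = 169 W/m

Q' = 169 W/m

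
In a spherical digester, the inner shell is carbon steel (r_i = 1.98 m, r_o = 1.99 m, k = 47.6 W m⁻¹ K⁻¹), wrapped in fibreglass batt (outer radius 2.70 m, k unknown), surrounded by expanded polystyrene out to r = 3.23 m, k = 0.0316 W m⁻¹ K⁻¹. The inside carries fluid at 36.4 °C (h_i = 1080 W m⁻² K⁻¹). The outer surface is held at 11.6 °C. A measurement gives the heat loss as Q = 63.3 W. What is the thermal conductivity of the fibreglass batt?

k = 0.0440 W/m·K

ΣR = ΔT/Q = |36.4 − 11.6|/63.3 = 0.3918 K/W
Known resistances:
  R_conv,in = 1/(4πr²h) = 1/(4π·1.98²·1080) = 1.879×10^-5 K/W
  R_carbon steel = (1/1.98 − 1/1.99)/(4πk) = 0.002538/(4π·47.6) = 4.243×10^-6 K/W
  R_expanded polystyrene = (1/2.70 − 1/3.23)/(4πk) = 0.06077/(4π·0.0316) = 0.1530 K/W
R_fibreglass batt = ΣR − ΣR_known = 0.3918 − 0.1530 = 0.2388 K/W
(1/r₁−1/r₂)/(4πk) = 0.2388 ⇒ k = 0.1321/(4π·0.2388) = 0.0440 W/m·K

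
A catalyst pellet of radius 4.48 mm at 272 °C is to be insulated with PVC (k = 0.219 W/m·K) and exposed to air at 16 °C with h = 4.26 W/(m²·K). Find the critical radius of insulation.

For a sphere, r_cr = 2k_ins/h = 2·0.219/4.26 = 0.103 m = 10.3 cm

r_cr = 10.3 cm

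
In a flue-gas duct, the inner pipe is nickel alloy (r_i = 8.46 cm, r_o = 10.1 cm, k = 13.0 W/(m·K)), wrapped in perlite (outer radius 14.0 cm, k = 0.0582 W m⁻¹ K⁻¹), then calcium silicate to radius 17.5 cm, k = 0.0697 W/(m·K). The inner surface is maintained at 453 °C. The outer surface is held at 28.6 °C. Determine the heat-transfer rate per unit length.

Q' = 302 W/m

Resistance network (inner→outer):
  R'_nickel alloy = ln(0.101/0.0846)/(2πk) = 0.1772/(2π·13.0) = 0.002169 m·K/W
  R'_perlite = ln(0.140/0.101)/(2πk) = 0.3265/(2π·0.0582) = 0.8929 m·K/W
  R'_calcium silicate = ln(0.175/0.140)/(2πk) = 0.2231/(2π·0.0697) = 0.5095 m·K/W
ΣR = 0.002169 + 0.8929 + 0.5095 = 1.405 m·K/W
Q' = ΔT/ΣR = (453 °C − 28.6 °C)/1.405 = 302 W/m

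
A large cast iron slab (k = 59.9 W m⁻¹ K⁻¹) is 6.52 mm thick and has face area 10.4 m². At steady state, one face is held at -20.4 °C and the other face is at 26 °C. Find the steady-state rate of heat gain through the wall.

Q = 4430 kW

Q = kA·ΔT/L = 59.9 × 10.4 × |-20.4 °C − 26 °C| / 0.00652 = 4.43×10^6 W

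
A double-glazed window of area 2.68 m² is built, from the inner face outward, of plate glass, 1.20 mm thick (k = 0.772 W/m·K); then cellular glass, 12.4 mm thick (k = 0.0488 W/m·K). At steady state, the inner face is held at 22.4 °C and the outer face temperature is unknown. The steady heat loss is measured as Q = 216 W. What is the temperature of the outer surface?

T_out = 1.80 °C

Sum the resistances:
  R_plate glass = L/(kA) = 0.00120/(0.772·2.68) = 5.800×10^-4 K/W
  R_cellular glass = L/(kA) = 0.0124/(0.0488·2.68) = 0.09481 K/W
ΣR = 0.09539 K/W
ΔT = Q·ΣR = 216 × 0.09539 = 20.60 K
Heat flows outward, so T_out = T_in − ΔT = 22.4 − 20.60 = 1.80 °C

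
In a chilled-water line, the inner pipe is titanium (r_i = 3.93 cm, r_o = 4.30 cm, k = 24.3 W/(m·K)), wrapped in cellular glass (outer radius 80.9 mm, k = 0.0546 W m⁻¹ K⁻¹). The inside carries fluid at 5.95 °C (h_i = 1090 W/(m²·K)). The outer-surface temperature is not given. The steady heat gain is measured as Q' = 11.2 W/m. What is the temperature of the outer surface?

Series resistances:
  R'_conv,in = 1/(2πr h) = 1/(2π·0.0393·1090) = 0.003715 m·K/W
  R'_titanium = ln(0.0430/0.0393)/(2πk) = 0.08998/(2π·24.3) = 5.893×10^-4 m·K/W
  R'_cellular glass = ln(0.0809/0.0430)/(2πk) = 0.6320/(2π·0.0546) = 1.842 m·K/W
ΣR = 1.847 m·K/W
ΔT = Q'·ΣR = 11.2 × 1.847 = 20.69 K
Heat flows inward, so T_out = T_in + ΔT = 5.95 + 20.69 = 26.6 °C

T_out = 26.6 °C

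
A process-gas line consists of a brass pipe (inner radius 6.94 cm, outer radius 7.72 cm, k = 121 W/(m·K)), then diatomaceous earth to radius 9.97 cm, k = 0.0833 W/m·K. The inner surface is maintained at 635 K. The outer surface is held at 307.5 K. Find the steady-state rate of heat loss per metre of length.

Resistance network (inner→outer):
  R'_brass = ln(0.0772/0.0694)/(2πk) = 0.1065/(2π·121) = 1.401×10^-4 m·K/W
  R'_diatomaceous earth = ln(0.0997/0.0772)/(2πk) = 0.2558/(2π·0.0833) = 0.4887 m·K/W
ΣR = 1.401×10^-4 + 0.4887 = 0.4888 m·K/W
Q' = ΔT/ΣR = (635 K − 307.5 K)/0.4888 = 670 W/m

Q' = 670 W/m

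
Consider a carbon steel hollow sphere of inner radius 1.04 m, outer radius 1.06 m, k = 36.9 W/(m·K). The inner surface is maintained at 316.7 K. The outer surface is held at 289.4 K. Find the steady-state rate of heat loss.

Q = 4πk·ΔT/(1/r₁ − 1/r₂) = 4π × 36.9 × 27.3 / (1/1.04 − 1/1.06) = 6.98×10^5 W

Q = 6.98×10^5 W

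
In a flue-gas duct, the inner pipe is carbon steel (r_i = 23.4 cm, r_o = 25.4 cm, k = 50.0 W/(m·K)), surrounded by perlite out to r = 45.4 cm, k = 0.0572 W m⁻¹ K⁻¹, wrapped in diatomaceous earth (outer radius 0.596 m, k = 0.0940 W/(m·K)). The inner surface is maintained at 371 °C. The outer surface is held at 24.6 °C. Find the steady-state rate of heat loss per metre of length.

Q' = 167 W/m

Resistance network (inner→outer):
  R'_carbon steel = ln(0.254/0.234)/(2πk) = 0.08201/(2π·50.0) = 2.611×10^-4 m·K/W
  R'_perlite = ln(0.454/0.254)/(2πk) = 0.5808/(2π·0.0572) = 1.616 m·K/W
  R'_diatomaceous earth = ln(0.596/0.454)/(2πk) = 0.2721/(2π·0.0940) = 0.4608 m·K/W
ΣR = 2.611×10^-4 + 1.616 + 0.4608 = 2.077 m·K/W
Q' = ΔT/ΣR = (371 °C − 24.6 °C)/2.077 = 167 W/m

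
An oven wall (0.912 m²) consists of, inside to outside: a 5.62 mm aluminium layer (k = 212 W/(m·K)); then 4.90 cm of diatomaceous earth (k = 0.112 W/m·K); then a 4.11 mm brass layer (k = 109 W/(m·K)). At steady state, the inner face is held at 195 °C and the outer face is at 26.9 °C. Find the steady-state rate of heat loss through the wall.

Q = 350 W

Resistance network (inner→outer):
  R_aluminium = L/(kA) = 0.00562/(212·0.912) = 2.907×10^-5 K/W
  R_diatomaceous earth = L/(kA) = 0.0490/(0.112·0.912) = 0.4797 K/W
  R_brass = L/(kA) = 0.00411/(109·0.912) = 4.134×10^-5 K/W
ΣR = 2.907×10^-5 + 0.4797 + 4.134×10^-5 = 0.4798 K/W
Q = ΔT/ΣR = (195 °C − 26.9 °C)/0.4798 = 350 W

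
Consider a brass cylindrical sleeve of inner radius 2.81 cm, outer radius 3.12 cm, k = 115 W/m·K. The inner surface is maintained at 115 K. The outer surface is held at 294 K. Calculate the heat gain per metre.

Q' = 2πk·ΔT/ln(r₂/r₁) = 2π × 115 × 179 / ln(0.0312/0.0281) = 1.24×10^6 W/m

Q' = 1.24×10^6 W/m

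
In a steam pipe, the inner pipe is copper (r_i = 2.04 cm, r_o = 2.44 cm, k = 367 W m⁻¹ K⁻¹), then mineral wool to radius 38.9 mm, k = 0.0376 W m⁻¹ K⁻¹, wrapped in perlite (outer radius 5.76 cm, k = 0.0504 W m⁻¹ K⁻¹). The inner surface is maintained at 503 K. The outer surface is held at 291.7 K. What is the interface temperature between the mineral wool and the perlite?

Series thermal resistances, inner to outer:
  R'_copper = ln(0.0244/0.0204)/(2πk) = 0.1790/(2π·367) = 7.765×10^-5 m·K/W
  R'_mineral wool = ln(0.0389/0.0244)/(2πk) = 0.4664/(2π·0.0376) = 1.974 m·K/W
  R'_perlite = ln(0.0576/0.0389)/(2πk) = 0.3925/(2π·0.0504) = 1.240 m·K/W
ΣR = 7.765×10^-5 + 1.974 + 1.240 = 3.214 m·K/W
Q' = ΔT/ΣR = (503 K − 291.7 K)/3.214 = 65.74 W/m
From the inner boundary to the mineral wool/perlite interface, ΣR_partial = 1.974 m·K/W.
T_interface = T_in − Q'·ΣR_partial = 503 K − (65.74)(1.974) = 373 K

T = 373 K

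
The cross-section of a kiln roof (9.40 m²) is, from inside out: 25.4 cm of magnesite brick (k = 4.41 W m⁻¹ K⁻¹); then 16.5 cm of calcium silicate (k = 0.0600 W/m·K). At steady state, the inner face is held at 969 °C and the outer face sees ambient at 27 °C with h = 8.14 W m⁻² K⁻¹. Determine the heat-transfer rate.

Q = 3.02 kW

Treat each layer as a resistance in series:
  R_magnesite brick = L/(kA) = 0.254/(4.41·9.40) = 0.006127 K/W
  R_calcium silicate = L/(kA) = 0.165/(0.0600·9.40) = 0.2926 K/W
  R_conv,out = 1/(hA) = 1/(8.14·9.40) = 0.01307 K/W
ΣR = 0.006127 + 0.2926 + 0.01307 = 0.3118 K/W
Q = ΔT/ΣR = (969 °C − 27 °C)/0.3118 = 3020 W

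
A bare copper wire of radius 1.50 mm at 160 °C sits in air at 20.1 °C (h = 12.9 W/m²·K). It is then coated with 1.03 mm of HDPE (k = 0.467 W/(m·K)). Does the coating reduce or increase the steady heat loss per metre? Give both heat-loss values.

Critical radius for a cylinder: r_cr = k/h = 0.0362 m = 3.62 cm.
Outer radius after coating: r₂ = 0.00150 + 0.00103 = 0.00253 m.
Since r₁ < r_cr and r₂ ≤ r_cr, the coating moves toward the maximum at r_cr — heat loss rises.
Bare: R = 1/(2πr₁h) = 8.225 m·K/W; Q = 139.9/8.225 = 17.0 W/m.
Coated: R = R_cond + R_conv = 5.055 m·K/W; Q = 139.9/5.055 = 27.7 W/m.

increases: 17.0 → 27.7 W/m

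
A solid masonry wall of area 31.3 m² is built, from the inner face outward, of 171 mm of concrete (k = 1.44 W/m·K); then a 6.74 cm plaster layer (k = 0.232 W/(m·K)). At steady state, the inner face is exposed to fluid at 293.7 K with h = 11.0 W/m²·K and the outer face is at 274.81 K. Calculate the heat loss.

Resistance network (inner→outer):
  R_conv,in = 1/(hA) = 1/(11.0·31.3) = 0.002904 K/W
  R_concrete = L/(kA) = 0.171/(1.44·31.3) = 0.003794 K/W
  R_plaster = L/(kA) = 0.0674/(0.232·31.3) = 0.009282 K/W
ΣR = 0.002904 + 0.003794 + 0.009282 = 0.01598 K/W
Q = ΔT/ΣR = (293.7 K − 274.81 K)/0.01598 = 1180 W

Q = 1180 W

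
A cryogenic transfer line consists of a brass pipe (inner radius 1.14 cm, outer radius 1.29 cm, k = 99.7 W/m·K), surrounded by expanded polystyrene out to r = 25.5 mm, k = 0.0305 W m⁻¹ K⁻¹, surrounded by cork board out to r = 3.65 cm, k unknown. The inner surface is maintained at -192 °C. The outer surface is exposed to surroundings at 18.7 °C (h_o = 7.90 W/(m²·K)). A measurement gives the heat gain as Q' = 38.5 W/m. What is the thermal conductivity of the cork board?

ΣR = ΔT/Q' = |-192 − 18.7|/38.5 = 5.473 m·K/W
Known resistances:
  R'_brass = ln(0.0129/0.0114)/(2πk) = 0.1236/(2π·99.7) = 1.973×10^-4 m·K/W
  R'_expanded polystyrene = ln(0.0255/0.0129)/(2πk) = 0.6815/(2π·0.0305) = 3.556 m·K/W
  R'_conv,out = 1/(2πr h) = 1/(2π·0.0365·7.90) = 0.5520 m·K/W
R_cork board = ΣR − ΣR_known = 5.473 − 4.108 = 1.365 m·K/W
ln(r₂/r₁)/(2πk) = 1.365 ⇒ k = 0.3586/(2π·1.365) = 0.0418 W/m·K

k = 0.0418 W/m·K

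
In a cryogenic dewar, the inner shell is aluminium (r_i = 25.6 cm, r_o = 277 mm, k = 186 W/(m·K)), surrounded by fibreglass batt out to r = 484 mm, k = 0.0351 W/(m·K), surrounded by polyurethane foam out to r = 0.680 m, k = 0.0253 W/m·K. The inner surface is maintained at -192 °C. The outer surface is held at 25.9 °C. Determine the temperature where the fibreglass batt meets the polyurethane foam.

T = -50.1 °C

Resistance network (inner→outer):
  R_aluminium = (1/0.256 − 1/0.277)/(4πk) = 0.2961/(4π·186) = 1.267×10^-4 K/W
  R_fibreglass batt = (1/0.277 − 1/0.484)/(4πk) = 1.544/(4π·0.0351) = 3.500 K/W
  R_polyurethane foam = (1/0.484 − 1/0.680)/(4πk) = 0.5955/(4π·0.0253) = 1.873 K/W
ΣR = 1.267×10^-4 + 3.500 + 1.873 = 5.373 K/W
Q = ΔT/ΣR = (-192 °C − 25.9 °C)/5.373 = -40.55 W
From the inner boundary to the fibreglass batt/polyurethane foam interface, ΣR_partial = 3.500 K/W.
T_interface = T_in − Q·ΣR_partial = -192 °C − (-40.55)(3.500) = -50.1 °C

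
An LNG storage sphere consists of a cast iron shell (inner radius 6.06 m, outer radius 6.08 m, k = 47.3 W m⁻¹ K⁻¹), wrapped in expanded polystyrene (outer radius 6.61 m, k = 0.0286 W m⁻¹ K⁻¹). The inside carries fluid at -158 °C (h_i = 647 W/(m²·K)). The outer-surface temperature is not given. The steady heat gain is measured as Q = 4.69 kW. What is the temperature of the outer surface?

T_out = 14.1 °C

Sum the resistances:
  R_conv,in = 1/(4πr²h) = 1/(4π·6.06²·647) = 3.349×10^-6 K/W
  R_cast iron = (1/6.06 − 1/6.08)/(4πk) = 5.428×10^-4/(4π·47.3) = 9.132×10^-7 K/W
  R_expanded polystyrene = (1/6.08 − 1/6.61)/(4πk) = 0.01319/(4π·0.0286) = 0.03669 K/W
ΣR = 0.03670 K/W
ΔT = Q·ΣR = 4690 × 0.03670 = 172.1 K
Heat flows inward, so T_out = T_in + ΔT = -158 + 172.1 = 14.1 °C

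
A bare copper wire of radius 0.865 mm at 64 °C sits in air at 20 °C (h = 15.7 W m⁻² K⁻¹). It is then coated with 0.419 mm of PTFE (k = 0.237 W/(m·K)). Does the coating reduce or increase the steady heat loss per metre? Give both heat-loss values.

increases: 3.75 → 5.39 W/m

Critical radius for a cylinder: r_cr = k/h = 0.0151 m = 1.51 cm.
Outer radius after coating: r₂ = 8.65×10^-4 + 4.19×10^-4 = 0.001284 m.
Since r₁ < r_cr and r₂ ≤ r_cr, the coating moves toward the maximum at r_cr — heat loss rises.
Bare: R = 1/(2πr₁h) = 11.72 m·K/W; Q = 44/11.72 = 3.75 W/m.
Coated: R = R_cond + R_conv = 8.160 m·K/W; Q = 44/8.160 = 5.39 W/m.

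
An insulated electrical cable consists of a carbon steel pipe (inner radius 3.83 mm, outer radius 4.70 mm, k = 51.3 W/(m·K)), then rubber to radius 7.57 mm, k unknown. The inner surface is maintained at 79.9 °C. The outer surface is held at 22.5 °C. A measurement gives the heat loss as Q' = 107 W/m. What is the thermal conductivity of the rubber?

k = 0.142 W/m·K

ΣR = ΔT/Q' = |79.9 − 22.5|/107 = 0.5364 m·K/W
Known resistances:
  R'_carbon steel = ln(0.00470/0.00383)/(2πk) = 0.2047/(2π·51.3) = 6.351×10^-4 m·K/W
R_rubber = ΣR − ΣR_known = 0.5364 − 6.351×10^-4 = 0.5358 m·K/W
ln(r₂/r₁)/(2πk) = 0.5358 ⇒ k = 0.4766/(2π·0.5358) = 0.142 W/m·K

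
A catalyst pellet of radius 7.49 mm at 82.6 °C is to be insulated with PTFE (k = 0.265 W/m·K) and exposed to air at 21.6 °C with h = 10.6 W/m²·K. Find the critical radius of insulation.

r_cr = 5.00 cm

For a sphere, r_cr = 2k_ins/h = 2·0.265/10.6 = 0.0500 m = 5.00 cm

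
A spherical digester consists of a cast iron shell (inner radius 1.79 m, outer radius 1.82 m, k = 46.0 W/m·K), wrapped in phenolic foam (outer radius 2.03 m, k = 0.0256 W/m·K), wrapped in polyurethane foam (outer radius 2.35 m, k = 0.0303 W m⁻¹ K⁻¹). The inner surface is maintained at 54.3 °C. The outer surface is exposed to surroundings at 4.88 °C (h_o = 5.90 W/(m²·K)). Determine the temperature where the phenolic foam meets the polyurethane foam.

T = 29.7 °C

Series thermal resistances, inner to outer:
  R_cast iron = (1/1.79 − 1/1.82)/(4πk) = 0.009209/(4π·46.0) = 1.593×10^-5 K/W
  R_phenolic foam = (1/1.82 − 1/2.03)/(4πk) = 0.05684/(4π·0.0256) = 0.1767 K/W
  R_polyurethane foam = (1/2.03 − 1/2.35)/(4πk) = 0.06708/(4π·0.0303) = 0.1762 K/W
  R_conv,out = 1/(4πr²h) = 1/(4π·2.35²·5.90) = 0.002442 K/W
ΣR = 1.593×10^-5 + 0.1767 + 0.1762 + 0.002442 = 0.3554 K/W
Q = ΔT/ΣR = (54.3 °C − 4.88 °C)/0.3554 = 139.1 W
From the inner boundary to the phenolic foam/polyurethane foam interface, ΣR_partial = 0.1767 K/W.
T_interface = T_in − Q·ΣR_partial = 54.3 °C − (139.1)(0.1767) = 29.7 °C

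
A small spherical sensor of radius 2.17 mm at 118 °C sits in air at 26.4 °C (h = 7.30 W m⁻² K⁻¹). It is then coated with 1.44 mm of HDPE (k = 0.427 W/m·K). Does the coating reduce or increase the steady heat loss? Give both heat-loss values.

increases: 0.0396 → 0.105 W

Critical radius for a sphere: r_cr = 2k/h = 0.117 m = 11.7 cm.
Outer radius after coating: r₂ = 0.00217 + 0.00144 = 0.00361 m.
Since r₁ < r_cr and r₂ ≤ r_cr, the coating moves toward the maximum at r_cr — heat loss rises.
Bare: R = 1/(4πr₁²h) = 2315 K/W; Q = 91.6/2315 = 0.0396 W.
Coated: R = R_cond + R_conv = 870.7 K/W; Q = 91.6/870.7 = 0.105 W.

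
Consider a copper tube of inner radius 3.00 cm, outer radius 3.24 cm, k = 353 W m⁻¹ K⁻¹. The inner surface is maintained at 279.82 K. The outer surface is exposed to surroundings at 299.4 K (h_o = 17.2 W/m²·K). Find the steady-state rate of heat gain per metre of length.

Q' = 68.6 W/m

Series thermal resistances, inner to outer:
  R'_copper = ln(0.0324/0.0300)/(2πk) = 0.07696/(2π·353) = 3.470×10^-5 m·K/W
  R'_conv,out = 1/(2πr h) = 1/(2π·0.0324·17.2) = 0.2856 m·K/W
ΣR = 3.470×10^-5 + 0.2856 = 0.2856 m·K/W
Q' = ΔT/ΣR = (279.82 K − 299.4 K)/0.2856 = -68.6 W/m
(Negative Q' ⇒ heat flows inward; heat gain = 68.6 W/m.)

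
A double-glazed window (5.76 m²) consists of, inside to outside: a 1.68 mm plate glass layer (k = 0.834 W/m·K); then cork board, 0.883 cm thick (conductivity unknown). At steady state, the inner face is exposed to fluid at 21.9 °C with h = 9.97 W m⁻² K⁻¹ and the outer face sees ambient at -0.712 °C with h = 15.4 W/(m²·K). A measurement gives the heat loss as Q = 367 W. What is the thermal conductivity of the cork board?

k = 0.0471 W/m·K

ΣR = ΔT/Q = |21.9 − -0.712|/367 = 0.06161 K/W
Known resistances:
  R_conv,in = 1/(hA) = 1/(9.97·5.76) = 0.01741 K/W
  R_plate glass = L/(kA) = 0.00168/(0.834·5.76) = 3.497×10^-4 K/W
  R_conv,out = 1/(hA) = 1/(15.4·5.76) = 0.01127 K/W
R_cork board = ΣR − ΣR_known = 0.06161 − 0.02903 = 0.03258 K/W
L/(kA) = 0.03258 ⇒ k = 0.00883/(0.03258·5.76) = 0.0471 W/m·K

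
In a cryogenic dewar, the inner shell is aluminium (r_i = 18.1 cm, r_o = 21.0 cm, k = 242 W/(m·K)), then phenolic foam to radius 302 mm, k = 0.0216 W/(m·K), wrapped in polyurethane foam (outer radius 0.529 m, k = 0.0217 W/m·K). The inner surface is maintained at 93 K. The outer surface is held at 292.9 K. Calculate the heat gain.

Series thermal resistances, inner to outer:
  R_aluminium = (1/0.181 − 1/0.210)/(4πk) = 0.7630/(4π·242) = 2.509×10^-4 K/W
  R_phenolic foam = (1/0.210 − 1/0.302)/(4πk) = 1.451/(4π·0.0216) = 5.344 K/W
  R_polyurethane foam = (1/0.302 − 1/0.529)/(4πk) = 1.421/(4π·0.0217) = 5.211 K/W
ΣR = 2.509×10^-4 + 5.344 + 5.211 = 10.56 K/W
Q = ΔT/ΣR = (93 K − 292.9 K)/10.56 = -18.9 W
(Negative Q ⇒ heat flows inward; heat gain = 18.9 W.)

Q = 18.9 W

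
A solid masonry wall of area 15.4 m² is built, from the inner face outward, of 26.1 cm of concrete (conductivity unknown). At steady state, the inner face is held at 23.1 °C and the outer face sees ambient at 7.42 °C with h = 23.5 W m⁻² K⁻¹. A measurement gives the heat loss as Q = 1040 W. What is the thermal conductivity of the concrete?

k = 1.38 W/m·K

ΣR = ΔT/Q = |23.1 − 7.42|/1040 = 0.01508 K/W
Known resistances:
  R_conv,out = 1/(hA) = 1/(23.5·15.4) = 0.002763 K/W
R_concrete = ΣR − ΣR_known = 0.01508 − 0.002763 = 0.01232 K/W
L/(kA) = 0.01232 ⇒ k = 0.261/(0.01232·15.4) = 1.38 W/m·K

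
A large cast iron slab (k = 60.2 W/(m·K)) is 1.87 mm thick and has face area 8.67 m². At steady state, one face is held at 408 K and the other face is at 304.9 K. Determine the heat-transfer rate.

Q = kA·ΔT/L = 60.2 × 8.67 × |408 K − 304.9 K| / 0.00187 = 2.88×10^7 W

Q = 28800 kW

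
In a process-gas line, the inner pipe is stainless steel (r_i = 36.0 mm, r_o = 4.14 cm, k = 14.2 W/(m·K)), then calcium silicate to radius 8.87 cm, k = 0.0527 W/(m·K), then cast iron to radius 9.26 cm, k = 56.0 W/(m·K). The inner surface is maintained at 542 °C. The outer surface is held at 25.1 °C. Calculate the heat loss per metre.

Q' = 224 W/m

Series thermal resistances, inner to outer:
  R'_stainless steel = ln(0.0414/0.0360)/(2πk) = 0.1398/(2π·14.2) = 0.001566 m·K/W
  R'_calcium silicate = ln(0.0887/0.0414)/(2πk) = 0.7620/(2π·0.0527) = 2.301 m·K/W
  R'_cast iron = ln(0.0926/0.0887)/(2πk) = 0.04303/(2π·56.0) = 1.223×10^-4 m·K/W
ΣR = 0.001566 + 2.301 + 1.223×10^-4 = 2.303 m·K/W
Q' = ΔT/ΣR = (542 °C − 25.1 °C)/2.303 = 224 W/m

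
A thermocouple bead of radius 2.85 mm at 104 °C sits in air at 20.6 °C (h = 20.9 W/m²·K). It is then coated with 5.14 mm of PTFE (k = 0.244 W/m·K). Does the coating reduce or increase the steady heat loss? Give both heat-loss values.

Critical radius for a sphere: r_cr = 2k/h = 0.0233 m = 2.33 cm.
Outer radius after coating: r₂ = 0.00285 + 0.00514 = 0.00799 m.
Since r₁ < r_cr and r₂ ≤ r_cr, the coating moves toward the maximum at r_cr — heat loss rises.
Bare: R = 1/(4πr₁²h) = 468.8 K/W; Q = 83.4/468.8 = 0.178 W.
Coated: R = R_cond + R_conv = 133.3 K/W; Q = 83.4/133.3 = 0.626 W.

increases: 0.178 → 0.626 W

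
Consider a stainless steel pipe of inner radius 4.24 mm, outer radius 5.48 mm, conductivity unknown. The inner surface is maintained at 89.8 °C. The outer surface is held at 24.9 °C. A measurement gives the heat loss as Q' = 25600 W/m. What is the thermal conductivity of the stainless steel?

ΣR = ΔT/Q' = |89.8 − 24.9|/25600 = 0.002535 m·K/W
ln(r₂/r₁)/(2πk) = 0.002535 ⇒ k = 0.2565/(2π·0.002535) = 16.1 W/m·K

k = 16.1 W/m·K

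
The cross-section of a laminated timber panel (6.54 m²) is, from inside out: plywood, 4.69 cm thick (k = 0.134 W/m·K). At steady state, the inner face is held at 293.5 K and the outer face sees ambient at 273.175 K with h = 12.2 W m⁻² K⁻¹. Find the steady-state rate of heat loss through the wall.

Resistance network (inner→outer):
  R_plywood = L/(kA) = 0.0469/(0.134·6.54) = 0.05352 K/W
  R_conv,out = 1/(hA) = 1/(12.2·6.54) = 0.01253 K/W
ΣR = 0.05352 + 0.01253 = 0.06605 K/W
Q = ΔT/ΣR = (293.5 K − 273.175 K)/0.06605 = 308 W

Q = 308 W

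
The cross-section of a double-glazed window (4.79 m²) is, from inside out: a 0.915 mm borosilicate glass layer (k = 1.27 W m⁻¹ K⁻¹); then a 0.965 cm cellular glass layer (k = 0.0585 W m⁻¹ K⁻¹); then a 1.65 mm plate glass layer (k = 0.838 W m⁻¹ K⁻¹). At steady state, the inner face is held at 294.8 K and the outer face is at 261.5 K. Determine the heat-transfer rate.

Resistance network (inner→outer):
  R_borosilicate glass = L/(kA) = 9.15×10^-4/(1.27·4.79) = 1.504×10^-4 K/W
  R_cellular glass = L/(kA) = 0.00965/(0.0585·4.79) = 0.03444 K/W
  R_plate glass = L/(kA) = 0.00165/(0.838·4.79) = 4.111×10^-4 K/W
ΣR = 1.504×10^-4 + 0.03444 + 4.111×10^-4 = 0.03500 K/W
Q = ΔT/ΣR = (294.8 K − 261.5 K)/0.03500 = 951 W

Q = 951 W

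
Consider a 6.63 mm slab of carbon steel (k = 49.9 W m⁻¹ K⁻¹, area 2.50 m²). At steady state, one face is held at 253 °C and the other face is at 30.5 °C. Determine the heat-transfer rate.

Q = 4190 kW

Q = kA·ΔT/L = 49.9 × 2.50 × |253 °C − 30.5 °C| / 0.00663 = 4.19×10^6 W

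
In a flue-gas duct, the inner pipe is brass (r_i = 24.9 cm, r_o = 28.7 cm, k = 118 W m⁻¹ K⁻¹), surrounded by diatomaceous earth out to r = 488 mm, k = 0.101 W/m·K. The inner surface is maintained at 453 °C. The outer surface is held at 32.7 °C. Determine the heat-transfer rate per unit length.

Q' = 502 W/m

Series thermal resistances, inner to outer:
  R'_brass = ln(0.287/0.249)/(2πk) = 0.1420/(2π·118) = 1.916×10^-4 m·K/W
  R'_diatomaceous earth = ln(0.488/0.287)/(2πk) = 0.5308/(2π·0.101) = 0.8365 m·K/W
ΣR = 1.916×10^-4 + 0.8365 = 0.8367 m·K/W
Q' = ΔT/ΣR = (453 °C − 32.7 °C)/0.8367 = 502 W/m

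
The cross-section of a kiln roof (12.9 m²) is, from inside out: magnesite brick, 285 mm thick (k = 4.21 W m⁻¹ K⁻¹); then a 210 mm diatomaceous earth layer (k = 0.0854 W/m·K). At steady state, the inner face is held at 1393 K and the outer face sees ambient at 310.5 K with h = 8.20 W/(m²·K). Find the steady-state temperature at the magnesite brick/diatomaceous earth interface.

Treat each layer as a resistance in series:
  R_magnesite brick = L/(kA) = 0.285/(4.21·12.9) = 0.005248 K/W
  R_diatomaceous earth = L/(kA) = 0.210/(0.0854·12.9) = 0.1906 K/W
  R_conv,out = 1/(hA) = 1/(8.20·12.9) = 0.009454 K/W
ΣR = 0.005248 + 0.1906 + 0.009454 = 0.2053 K/W
Q = ΔT/ΣR = (1393 K − 310.5 K)/0.2053 = 5273 W
From the inner boundary to the magnesite brick/diatomaceous earth interface, ΣR_partial = 0.005248 K/W.
T_interface = T_in − Q·ΣR_partial = 1393 K − (5273)(0.005248) = 1365 K

T = 1365 K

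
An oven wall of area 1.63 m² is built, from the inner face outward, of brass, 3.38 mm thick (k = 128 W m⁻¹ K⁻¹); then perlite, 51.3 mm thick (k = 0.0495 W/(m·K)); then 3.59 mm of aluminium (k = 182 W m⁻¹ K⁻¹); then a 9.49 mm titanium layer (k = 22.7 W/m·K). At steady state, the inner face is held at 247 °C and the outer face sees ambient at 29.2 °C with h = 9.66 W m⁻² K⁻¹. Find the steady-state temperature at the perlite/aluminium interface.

Series thermal resistances, inner to outer:
  R_brass = L/(kA) = 0.00338/(128·1.63) = 1.620×10^-5 K/W
  R_perlite = L/(kA) = 0.0513/(0.0495·1.63) = 0.6358 K/W
  R_aluminium = L/(kA) = 0.00359/(182·1.63) = 1.210×10^-5 K/W
  R_titanium = L/(kA) = 0.00949/(22.7·1.63) = 2.565×10^-4 K/W
  R_conv,out = 1/(hA) = 1/(9.66·1.63) = 0.06351 K/W
ΣR = 1.620×10^-5 + 0.6358 + 1.210×10^-5 + 2.565×10^-4 + 0.06351 = 0.6996 K/W
Q = ΔT/ΣR = (247 °C − 29.2 °C)/0.6996 = 311.3 W
From the inner boundary to the perlite/aluminium interface, ΣR_partial = 0.6358 K/W.
T_interface = T_in − Q·ΣR_partial = 247 °C − (311.3)(0.6358) = 49.1 °C

T = 49.1 °C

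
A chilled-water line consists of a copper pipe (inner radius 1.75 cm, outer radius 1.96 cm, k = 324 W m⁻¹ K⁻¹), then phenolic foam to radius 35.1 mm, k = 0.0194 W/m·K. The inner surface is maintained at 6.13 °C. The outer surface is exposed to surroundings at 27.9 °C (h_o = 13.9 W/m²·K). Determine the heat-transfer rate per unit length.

Q' = 4.26 W/m

Series thermal resistances, inner to outer:
  R'_copper = ln(0.0196/0.0175)/(2πk) = 0.1133/(2π·324) = 5.567×10^-5 m·K/W
  R'_phenolic foam = ln(0.0351/0.0196)/(2πk) = 0.5827/(2π·0.0194) = 4.780 m·K/W
  R'_conv,out = 1/(2πr h) = 1/(2π·0.0351·13.9) = 0.3262 m·K/W
ΣR = 5.567×10^-5 + 4.780 + 0.3262 = 5.106 m·K/W
Q' = ΔT/ΣR = (6.13 °C − 27.9 °C)/5.106 = -4.26 W/m
(Negative Q' ⇒ heat flows inward; heat gain = 4.26 W/m.)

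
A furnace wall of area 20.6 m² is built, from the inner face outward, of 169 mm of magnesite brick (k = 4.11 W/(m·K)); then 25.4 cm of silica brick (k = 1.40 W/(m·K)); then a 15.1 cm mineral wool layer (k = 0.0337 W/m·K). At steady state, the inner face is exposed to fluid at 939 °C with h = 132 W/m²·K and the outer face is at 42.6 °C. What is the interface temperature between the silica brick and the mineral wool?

T = 895 °C

Treat each layer as a resistance in series:
  R_conv,in = 1/(hA) = 1/(132·20.6) = 3.678×10^-4 K/W
  R_magnesite brick = L/(kA) = 0.169/(4.11·20.6) = 0.001996 K/W
  R_silica brick = L/(kA) = 0.254/(1.40·20.6) = 0.008807 K/W
  R_mineral wool = L/(kA) = 0.151/(0.0337·20.6) = 0.2175 K/W
ΣR = 3.678×10^-4 + 0.001996 + 0.008807 + 0.2175 = 0.2287 K/W
Q = ΔT/ΣR = (939 °C − 42.6 °C)/0.2287 = 3920 W
From the inner boundary to the silica brick/mineral wool interface, ΣR_partial = 0.01117 K/W.
T_interface = T_in − Q·ΣR_partial = 939 °C − (3920)(0.01117) = 895 °C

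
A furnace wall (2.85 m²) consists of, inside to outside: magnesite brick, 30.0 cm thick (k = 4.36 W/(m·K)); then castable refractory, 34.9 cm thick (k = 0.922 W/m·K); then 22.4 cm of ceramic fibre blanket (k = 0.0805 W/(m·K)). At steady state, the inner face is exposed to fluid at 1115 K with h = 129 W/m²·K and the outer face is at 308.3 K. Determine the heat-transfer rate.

Q = 710 W

Series thermal resistances, inner to outer:
  R_conv,in = 1/(hA) = 1/(129·2.85) = 0.002720 K/W
  R_magnesite brick = L/(kA) = 0.300/(4.36·2.85) = 0.02414 K/W
  R_castable refractory = L/(kA) = 0.349/(0.922·2.85) = 0.1328 K/W
  R_ceramic fibre blanket = L/(kA) = 0.224/(0.0805·2.85) = 0.9764 K/W
ΣR = 0.002720 + 0.02414 + 0.1328 + 0.9764 = 1.136 K/W
Q = ΔT/ΣR = (1115 K − 308.3 K)/1.136 = 710 W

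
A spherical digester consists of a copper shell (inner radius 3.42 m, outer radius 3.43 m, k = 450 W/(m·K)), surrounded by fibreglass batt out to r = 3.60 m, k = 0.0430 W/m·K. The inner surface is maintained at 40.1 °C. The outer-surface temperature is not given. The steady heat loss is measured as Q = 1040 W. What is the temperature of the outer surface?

Series resistances:
  R_copper = (1/3.42 − 1/3.43)/(4πk) = 8.525×10^-4/(4π·450) = 1.508×10^-7 K/W
  R_fibreglass batt = (1/3.43 − 1/3.60)/(4πk) = 0.01377/(4π·0.0430) = 0.02548 K/W
ΣR = 0.02548 K/W
ΔT = Q·ΣR = 1040 × 0.02548 = 26.50 K
Heat flows outward, so T_out = T_in − ΔT = 40.1 − 26.50 = 13.6 °C

T_out = 13.6 °C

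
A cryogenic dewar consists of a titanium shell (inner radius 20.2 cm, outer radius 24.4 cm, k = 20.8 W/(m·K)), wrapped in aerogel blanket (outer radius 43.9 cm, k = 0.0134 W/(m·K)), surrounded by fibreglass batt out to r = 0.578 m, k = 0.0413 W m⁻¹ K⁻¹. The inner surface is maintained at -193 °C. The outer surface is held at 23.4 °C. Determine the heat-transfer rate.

Q = 18.2 W

Resistance network (inner→outer):
  R_titanium = (1/0.202 − 1/0.244)/(4πk) = 0.8521/(4π·20.8) = 0.003260 K/W
  R_aerogel blanket = (1/0.244 − 1/0.439)/(4πk) = 1.820/(4π·0.0134) = 10.81 K/W
  R_fibreglass batt = (1/0.439 − 1/0.578)/(4πk) = 0.5478/(4π·0.0413) = 1.056 K/W
ΣR = 0.003260 + 10.81 + 1.056 = 11.87 K/W
Q = ΔT/ΣR = (-193 °C − 23.4 °C)/11.87 = -18.2 W
(Negative Q ⇒ heat flows inward; heat gain = 18.2 W.)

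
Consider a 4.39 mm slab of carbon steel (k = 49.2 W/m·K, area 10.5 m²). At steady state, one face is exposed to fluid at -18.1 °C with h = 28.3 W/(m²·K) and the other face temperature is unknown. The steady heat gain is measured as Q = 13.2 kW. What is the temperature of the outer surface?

Sum the resistances:
  R_conv,in = 1/(hA) = 1/(28.3·10.5) = 0.003365 K/W
  R_carbon steel = L/(kA) = 0.00439/(49.2·10.5) = 8.498×10^-6 K/W
ΣR = 0.003374 K/W
ΔT = Q·ΣR = 13200 × 0.003374 = 44.54 K
Heat flows inward, so T_out = T_in + ΔT = -18.1 + 44.54 = 26.4 °C

T_out = 26.4 °C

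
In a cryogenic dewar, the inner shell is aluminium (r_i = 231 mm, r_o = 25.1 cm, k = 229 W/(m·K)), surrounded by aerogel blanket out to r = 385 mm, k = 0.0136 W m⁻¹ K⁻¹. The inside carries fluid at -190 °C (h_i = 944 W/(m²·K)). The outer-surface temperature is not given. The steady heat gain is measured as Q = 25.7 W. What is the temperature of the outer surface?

Sum the resistances:
  R_conv,in = 1/(4πr²h) = 1/(4π·0.231²·944) = 0.001580 K/W
  R_aluminium = (1/0.231 − 1/0.251)/(4πk) = 0.3449/(4π·229) = 1.199×10^-4 K/W
  R_aerogel blanket = (1/0.251 − 1/0.385)/(4πk) = 1.387/(4π·0.0136) = 8.114 K/W
ΣR = 8.115 K/W
ΔT = Q·ΣR = 25.7 × 8.115 = 208.6 K
Heat flows inward, so T_out = T_in + ΔT = -190 + 208.6 = 18.6 °C

T_out = 18.6 °C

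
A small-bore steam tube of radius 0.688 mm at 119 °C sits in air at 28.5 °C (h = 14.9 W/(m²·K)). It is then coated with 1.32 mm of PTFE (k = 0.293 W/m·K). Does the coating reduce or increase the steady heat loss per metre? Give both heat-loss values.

Critical radius for a cylinder: r_cr = k/h = 0.0197 m = 1.97 cm.
Outer radius after coating: r₂ = 6.88×10^-4 + 0.00132 = 0.002008 m.
Since r₁ < r_cr and r₂ ≤ r_cr, the coating moves toward the maximum at r_cr — heat loss rises.
Bare: R = 1/(2πr₁h) = 15.53 m·K/W; Q = 90.5/15.53 = 5.83 W/m.
Coated: R = R_cond + R_conv = 5.901 m·K/W; Q = 90.5/5.901 = 15.3 W/m.

increases: 5.83 → 15.3 W/m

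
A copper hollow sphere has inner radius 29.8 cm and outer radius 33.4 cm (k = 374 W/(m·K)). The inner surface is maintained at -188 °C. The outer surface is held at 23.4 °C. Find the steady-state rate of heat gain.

Q = 2750 kW

Q = 4πk·ΔT/(1/r₁ − 1/r₂) = 4π × 374 × 211.4 / (1/0.298 − 1/0.334) = 2.75×10^6 W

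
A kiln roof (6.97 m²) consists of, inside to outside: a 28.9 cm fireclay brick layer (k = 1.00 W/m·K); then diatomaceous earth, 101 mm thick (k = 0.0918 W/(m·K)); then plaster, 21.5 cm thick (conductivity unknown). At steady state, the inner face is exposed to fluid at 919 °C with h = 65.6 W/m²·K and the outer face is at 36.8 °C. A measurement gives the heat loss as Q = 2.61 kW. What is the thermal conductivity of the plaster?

ΣR = ΔT/Q = |919 − 36.8|/2610 = 0.3380 K/W
Known resistances:
  R_conv,in = 1/(hA) = 1/(65.6·6.97) = 0.002187 K/W
  R_fireclay brick = L/(kA) = 0.289/(1.00·6.97) = 0.04146 K/W
  R_diatomaceous earth = L/(kA) = 0.101/(0.0918·6.97) = 0.1579 K/W
R_plaster = ΣR − ΣR_known = 0.3380 − 0.2015 = 0.1365 K/W
L/(kA) = 0.1365 ⇒ k = 0.215/(0.1365·6.97) = 0.226 W/m·K

k = 0.226 W/m·K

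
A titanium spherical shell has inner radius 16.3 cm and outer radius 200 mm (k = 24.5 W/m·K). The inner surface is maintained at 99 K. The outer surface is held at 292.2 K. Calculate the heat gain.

Q = 52.4 kW

Q = 4πk·ΔT/(1/r₁ − 1/r₂) = 4π × 24.5 × 193.2 / (1/0.163 − 1/0.200) = 52400 W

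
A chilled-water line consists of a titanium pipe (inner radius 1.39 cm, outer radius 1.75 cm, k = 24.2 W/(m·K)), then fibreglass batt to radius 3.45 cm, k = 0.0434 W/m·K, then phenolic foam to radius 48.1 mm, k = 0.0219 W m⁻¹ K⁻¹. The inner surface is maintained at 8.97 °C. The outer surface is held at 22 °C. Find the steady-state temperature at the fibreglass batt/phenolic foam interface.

Series thermal resistances, inner to outer:
  R'_titanium = ln(0.0175/0.0139)/(2πk) = 0.2303/(2π·24.2) = 0.001515 m·K/W
  R'_fibreglass batt = ln(0.0345/0.0175)/(2πk) = 0.6788/(2π·0.0434) = 2.489 m·K/W
  R'_phenolic foam = ln(0.0481/0.0345)/(2πk) = 0.3323/(2π·0.0219) = 2.415 m·K/W
ΣR = 0.001515 + 2.489 + 2.415 = 4.906 m·K/W
Q' = ΔT/ΣR = (8.97 °C − 22 °C)/4.906 = -2.656 W/m
From the inner boundary to the fibreglass batt/phenolic foam interface, ΣR_partial = 2.491 m·K/W.
T_interface = T_in − Q'·ΣR_partial = 8.97 °C − (-2.656)(2.491) = 15.6 °C

T = 15.6 °C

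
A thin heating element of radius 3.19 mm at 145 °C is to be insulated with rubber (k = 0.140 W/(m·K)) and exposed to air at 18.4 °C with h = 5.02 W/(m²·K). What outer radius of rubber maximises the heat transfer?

r_cr = 2.79 cm

For a cylinder, r_cr = k_ins/h = 0.140/5.02 = 0.0279 m = 2.79 cm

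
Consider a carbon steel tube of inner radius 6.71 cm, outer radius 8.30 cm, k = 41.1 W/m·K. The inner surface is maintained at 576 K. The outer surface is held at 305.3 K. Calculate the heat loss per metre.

Q' = 329 kW/m

Q' = 2πk·ΔT/ln(r₂/r₁) = 2π × 41.1 × 270.7 / ln(0.0830/0.0671) = 3.29×10^5 W/m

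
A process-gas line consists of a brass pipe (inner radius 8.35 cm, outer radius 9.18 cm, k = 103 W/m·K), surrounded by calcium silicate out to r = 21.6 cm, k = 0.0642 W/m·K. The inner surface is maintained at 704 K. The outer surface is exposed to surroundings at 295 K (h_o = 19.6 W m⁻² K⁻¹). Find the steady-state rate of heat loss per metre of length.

Q' = 189 W/m

Series thermal resistances, inner to outer:
  R'_brass = ln(0.0918/0.0835)/(2πk) = 0.09477/(2π·103) = 1.464×10^-4 m·K/W
  R'_calcium silicate = ln(0.216/0.0918)/(2πk) = 0.8557/(2π·0.0642) = 2.121 m·K/W
  R'_conv,out = 1/(2πr h) = 1/(2π·0.216·19.6) = 0.03759 m·K/W
ΣR = 1.464×10^-4 + 2.121 + 0.03759 = 2.159 m·K/W
Q' = ΔT/ΣR = (704 K − 295 K)/2.159 = 189 W/m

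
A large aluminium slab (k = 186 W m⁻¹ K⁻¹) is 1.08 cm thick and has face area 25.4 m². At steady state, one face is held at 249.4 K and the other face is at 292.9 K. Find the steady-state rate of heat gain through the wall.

Q = kA·ΔT/L = 186 × 25.4 × |249.4 K − 292.9 K| / 0.0108 = 1.90×10^7 W

Q = 19000 kW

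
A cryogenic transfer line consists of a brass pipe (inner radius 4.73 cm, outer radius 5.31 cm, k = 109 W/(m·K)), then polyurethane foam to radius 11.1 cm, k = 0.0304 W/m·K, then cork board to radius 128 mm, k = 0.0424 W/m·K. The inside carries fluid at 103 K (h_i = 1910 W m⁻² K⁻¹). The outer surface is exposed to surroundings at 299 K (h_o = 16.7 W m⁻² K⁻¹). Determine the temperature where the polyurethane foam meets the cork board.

T = 272.3 K

Treat each layer as a resistance in series:
  R'_conv,in = 1/(2πr h) = 1/(2π·0.0473·1910) = 0.001762 m·K/W
  R'_brass = ln(0.0531/0.0473)/(2πk) = 0.1157/(2π·109) = 1.689×10^-4 m·K/W
  R'_polyurethane foam = ln(0.111/0.0531)/(2πk) = 0.7374/(2π·0.0304) = 3.860 m·K/W
  R'_cork board = ln(0.128/0.111)/(2πk) = 0.1425/(2π·0.0424) = 0.5349 m·K/W
  R'_conv,out = 1/(2πr h) = 1/(2π·0.128·16.7) = 0.07445 m·K/W
ΣR = 0.001762 + 1.689×10^-4 + 3.860 + 0.5349 + 0.07445 = 4.471 m·K/W
Q' = ΔT/ΣR = (103 K − 299 K)/4.471 = -43.84 W/m
From the inner boundary to the polyurethane foam/cork board interface, ΣR_partial = 3.862 m·K/W.
T_interface = T_in − Q'·ΣR_partial = 103 K − (-43.84)(3.862) = 272.3 K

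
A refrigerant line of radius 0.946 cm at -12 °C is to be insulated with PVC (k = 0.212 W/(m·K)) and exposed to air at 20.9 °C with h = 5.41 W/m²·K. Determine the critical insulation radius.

r_cr = 3.92 cm

For a cylinder, r_cr = k_ins/h = 0.212/5.41 = 0.0392 m = 3.92 cm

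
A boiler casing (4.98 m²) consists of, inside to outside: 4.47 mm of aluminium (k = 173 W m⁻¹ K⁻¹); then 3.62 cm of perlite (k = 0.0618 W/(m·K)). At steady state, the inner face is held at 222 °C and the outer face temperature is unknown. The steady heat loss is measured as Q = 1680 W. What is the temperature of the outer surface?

Series resistances:
  R_aluminium = L/(kA) = 0.00447/(173·4.98) = 5.188×10^-6 K/W
  R_perlite = L/(kA) = 0.0362/(0.0618·4.98) = 0.1176 K/W
ΣR = 0.1176 K/W
ΔT = Q·ΣR = 1680 × 0.1176 = 197.6 K
Heat flows outward, so T_out = T_in − ΔT = 222 − 197.6 = 24.4 °C

T_out = 24.4 °C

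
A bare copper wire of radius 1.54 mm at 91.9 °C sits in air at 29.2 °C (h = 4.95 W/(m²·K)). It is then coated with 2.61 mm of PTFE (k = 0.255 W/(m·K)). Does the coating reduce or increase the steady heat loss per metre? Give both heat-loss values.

Critical radius for a cylinder: r_cr = k/h = 0.0515 m = 5.15 cm.
Outer radius after coating: r₂ = 0.00154 + 0.00261 = 0.00415 m.
Since r₁ < r_cr and r₂ ≤ r_cr, the coating moves toward the maximum at r_cr — heat loss rises.
Bare: R = 1/(2πr₁h) = 20.88 m·K/W; Q = 62.7/20.88 = 3.00 W/m.
Coated: R = R_cond + R_conv = 8.366 m·K/W; Q = 62.7/8.366 = 7.49 W/m.

increases: 3.00 → 7.49 W/m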